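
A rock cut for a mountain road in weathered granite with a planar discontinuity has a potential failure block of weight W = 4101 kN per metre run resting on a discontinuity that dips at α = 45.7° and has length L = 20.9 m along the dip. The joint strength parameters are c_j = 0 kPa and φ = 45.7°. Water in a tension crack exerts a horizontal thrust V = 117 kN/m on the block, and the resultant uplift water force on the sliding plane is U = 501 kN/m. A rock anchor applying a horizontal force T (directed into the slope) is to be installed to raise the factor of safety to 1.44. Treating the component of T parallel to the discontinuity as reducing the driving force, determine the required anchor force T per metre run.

T = 1155 kN/m

Resolving forces along and normal to the sliding plane, with the horizontal anchor force T adding T·sinα to the effective normal force and T·cosα acting up the plane against the driving force:
FS = [c_jL + (W cosα − U − V sinα + T sinα) tanφ] / [W sinα + V cosα − T cosα]
Without the anchor: N' = 2279.5 kN/m, driving T_d = 3016.8 kN/m, resisting R = 0·20.9 + 2279.5·tan45.7° = 2335.9 kN/m, FS = 0.77.
Setting FS = 1.44 and solving for T:
1.44·(3016.8 − T cos45.7°) = 2335.9 + T sin45.7°·tan45.7°
T·(sin45.7°·tan45.7° + 1.44·cos45.7°) = 1.44·3016.8 − 2335.9
T·(0.7157·1.0247 + 1.44·0.6984) = 4344.1 − 2335.9 = 2008.3
T·1.7391 = 2008.3
T = 1154.8 kN/m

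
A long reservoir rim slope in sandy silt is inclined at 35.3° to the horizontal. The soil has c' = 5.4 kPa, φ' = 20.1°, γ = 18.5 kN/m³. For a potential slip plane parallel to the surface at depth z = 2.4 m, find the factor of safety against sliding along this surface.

For an infinite slope with a slip plane parallel to the surface (no pore pressure): FS = [c' + γz cos²β tanφ'] / [γz sinβ cosβ].
γz = 18.5·2.4 = 44.40 kN/m²
Numerator = 5.4 + 44.40·cos²35.3°·tan20.1° = 5.4 + 44.40·0.6661·0.3659 = 16.223 kPa
Denominator = 44.40·sin35.3°·cos35.3° = 44.40·0.5779·0.8161 = 20.940 kPa
FS = 16.223 / 20.940 = 0.775

FS = 0.77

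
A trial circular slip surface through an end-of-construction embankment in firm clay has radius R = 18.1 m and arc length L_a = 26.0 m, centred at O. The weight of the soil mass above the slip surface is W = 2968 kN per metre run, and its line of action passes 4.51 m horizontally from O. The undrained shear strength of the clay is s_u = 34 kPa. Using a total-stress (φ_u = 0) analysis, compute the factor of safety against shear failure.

FS = 1.20

Taking moments about the centre O, the resisting moment is provided by the undrained shear strength acting along the arc:
M_R = s_u·L_a·R = 34·26.00·18.1 = 16000.4 kN·m/m
M_D = W·d = 2968·4.51 = 13385.7 kN·m/m
FS = M_R / M_D = 16000.4 / 13385.7 = 1.195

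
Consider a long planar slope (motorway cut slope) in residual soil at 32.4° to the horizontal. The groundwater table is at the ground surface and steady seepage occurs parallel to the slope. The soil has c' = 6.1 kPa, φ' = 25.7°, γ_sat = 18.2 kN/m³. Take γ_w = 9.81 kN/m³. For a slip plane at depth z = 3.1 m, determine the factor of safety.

FS = 0.59

With seepage parallel to the slope and the water table at the surface, the effective normal stress on the slip plane uses the buoyant unit weight γ' = γ_sat − γ_w while the driving shear stress uses γ_sat:
FS = [c' + γ' z cos²β tanφ'] / [γ_sat z sinβ cosβ]
γ' = 18.2 − 9.81 = 8.39 kN/m³
Numerator = 6.1 + 8.39·3.1·cos²32.4°·tan25.7° = 6.1 + 8.39·3.1·0.7129·0.4813 = 15.023 kPa
Denominator = 18.2·3.1·sin32.4°·cos32.4° = 18.2·3.1·0.5358·0.8443 = 25.525 kPa
FS = 15.023 / 25.525 = 0.589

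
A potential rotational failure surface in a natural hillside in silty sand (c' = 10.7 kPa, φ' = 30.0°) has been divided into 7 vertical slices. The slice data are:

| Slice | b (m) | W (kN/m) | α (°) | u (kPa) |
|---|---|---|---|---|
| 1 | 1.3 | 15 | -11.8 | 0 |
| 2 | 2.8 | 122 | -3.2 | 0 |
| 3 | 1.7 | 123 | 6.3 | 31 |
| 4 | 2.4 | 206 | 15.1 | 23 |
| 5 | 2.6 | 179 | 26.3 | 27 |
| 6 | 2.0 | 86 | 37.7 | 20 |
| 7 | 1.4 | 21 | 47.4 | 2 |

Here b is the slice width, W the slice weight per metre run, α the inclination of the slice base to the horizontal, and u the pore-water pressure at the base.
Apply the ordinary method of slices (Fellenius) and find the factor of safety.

Ordinary method of slices: FS = Σ[c'·Δl_i + (W_i cosα_i − u_i·Δl_i)·tanφ'] / Σ W_i sinα_i, with Δl_i = b_i / cosα_i.
Slice 1: Δl = 1.3/cos(-11.8°) = 1.328 m; N'_1 = 15·cos(-11.8°) − 0·1.328 = 14.7; c'Δl = 14.21; W sinα = -3.1
Slice 2: Δl = 2.8/cos(-3.2°) = 2.804 m; N'_2 = 122·cos(-3.2°) − 0·2.804 = 121.8; c'Δl = 30.01; W sinα = -6.8
Slice 3: Δl = 1.7/cos6.3° = 1.710 m; N'_3 = 123·cos6.3° − 31·1.710 = 69.2; c'Δl = 18.30; W sinα = 13.5
Slice 4: Δl = 2.4/cos15.1° = 2.486 m; N'_4 = 206·cos15.1° − 23·2.486 = 141.7; c'Δl = 26.60; W sinα = 53.7
Slice 5: Δl = 2.6/cos26.3° = 2.900 m; N'_5 = 179·cos26.3° − 27·2.900 = 82.2; c'Δl = 31.03; W sinα = 79.3
Slice 6: Δl = 2.0/cos37.7° = 2.528 m; N'_6 = 86·cos37.7° − 20·2.528 = 17.5; c'Δl = 27.05; W sinα = 52.6
Slice 7: Δl = 1.4/cos47.4° = 2.068 m; N'_7 = 21·cos47.4° − 2·2.068 = 10.1; c'Δl = 22.13; W sinα = 15.5
Σc'Δl = 169.3 kN/m; ΣN' = 457.2 kN/m; ΣW sinα = 204.6 kN/m
Resisting = 169.3 + 457.2·tan30.0° = 169.3 + 264.0 = 433.3 kN/m
FS = 433.3 / 204.6 = 2.117

FS = 2.12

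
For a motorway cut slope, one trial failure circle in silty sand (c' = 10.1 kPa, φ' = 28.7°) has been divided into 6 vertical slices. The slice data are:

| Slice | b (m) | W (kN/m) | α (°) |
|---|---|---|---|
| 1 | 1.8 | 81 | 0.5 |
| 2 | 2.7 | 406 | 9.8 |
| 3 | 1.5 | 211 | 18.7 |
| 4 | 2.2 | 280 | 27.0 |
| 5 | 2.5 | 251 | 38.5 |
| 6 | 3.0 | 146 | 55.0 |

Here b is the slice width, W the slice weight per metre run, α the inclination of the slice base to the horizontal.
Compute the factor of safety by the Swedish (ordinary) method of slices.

FS = 1.54

Ordinary method of slices: FS = Σ[c'·Δl_i + (W_i cosα_i)·tanφ'] / Σ W_i sinα_i, with Δl_i = b_i / cosα_i.
Slice 1: Δl = 1.8/cos0.5° = 1.800 m; N'_1 = 81·cos0.5° = 81.0; c'Δl = 18.18; W sinα = 0.7
Slice 2: Δl = 2.7/cos9.8° = 2.740 m; N'_2 = 406·cos9.8° = 400.1; c'Δl = 27.67; W sinα = 69.1
Slice 3: Δl = 1.5/cos18.7° = 1.584 m; N'_3 = 211·cos18.7° = 199.9; c'Δl = 15.99; W sinα = 67.6
Slice 4: Δl = 2.2/cos27.0° = 2.469 m; N'_4 = 280·cos27.0° = 249.5; c'Δl = 24.94; W sinα = 127.1
Slice 5: Δl = 2.5/cos38.5° = 3.194 m; N'_5 = 251·cos38.5° = 196.4; c'Δl = 32.26; W sinα = 156.3
Slice 6: Δl = 3.0/cos55.0° = 5.230 m; N'_6 = 146·cos55.0° = 83.7; c'Δl = 52.83; W sinα = 119.6
Σc'Δl = 171.9 kN/m; ΣN' = 1210.6 kN/m; ΣW sinα = 540.4 kN/m
Resisting = 171.9 + 1210.6·tan28.7° = 171.9 + 662.8 = 834.7 kN/m
FS = 834.7 / 540.4 = 1.544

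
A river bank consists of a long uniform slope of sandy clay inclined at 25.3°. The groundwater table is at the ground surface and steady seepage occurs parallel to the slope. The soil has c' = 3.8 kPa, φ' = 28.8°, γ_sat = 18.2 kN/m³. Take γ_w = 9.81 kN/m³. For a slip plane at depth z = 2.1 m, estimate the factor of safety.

With seepage parallel to the slope and the water table at the surface, the effective normal stress on the slip plane uses the buoyant unit weight γ' = γ_sat − γ_w while the driving shear stress uses γ_sat:
FS = [c' + γ' z cos²β tanφ'] / [γ_sat z sinβ cosβ]
γ' = 18.2 − 9.81 = 8.39 kN/m³
Numerator = 3.8 + 8.39·2.1·cos²25.3°·tan28.8° = 3.8 + 8.39·2.1·0.8174·0.5498 = 11.717 kPa
Denominator = 18.2·2.1·sin25.3°·cos25.3° = 18.2·2.1·0.4274·0.9041 = 14.767 kPa
FS = 11.717 / 14.767 = 0.793

FS = 0.79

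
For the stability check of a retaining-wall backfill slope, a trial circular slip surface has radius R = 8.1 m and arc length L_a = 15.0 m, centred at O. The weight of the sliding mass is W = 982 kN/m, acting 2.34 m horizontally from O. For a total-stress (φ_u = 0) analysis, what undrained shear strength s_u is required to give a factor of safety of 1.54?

s_u = 29.1 kPa

FS = s_u·L_a·R / (W·d), so s_u = FS·W·d / (L_a·R).
s_u = 1.54·982·2.34 / (15.00·8.1) = 3538.7 / 121.50 = 29.13 kPa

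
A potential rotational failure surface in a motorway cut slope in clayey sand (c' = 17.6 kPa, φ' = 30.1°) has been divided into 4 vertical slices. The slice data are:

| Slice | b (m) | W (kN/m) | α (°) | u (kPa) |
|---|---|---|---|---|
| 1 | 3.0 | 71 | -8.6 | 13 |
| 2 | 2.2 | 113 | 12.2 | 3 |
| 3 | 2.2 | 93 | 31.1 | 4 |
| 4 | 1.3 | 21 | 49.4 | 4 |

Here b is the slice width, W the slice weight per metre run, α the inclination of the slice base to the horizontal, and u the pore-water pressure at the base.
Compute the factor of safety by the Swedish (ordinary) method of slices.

FS = 3.82

Ordinary method of slices: FS = Σ[c'·Δl_i + (W_i cosα_i − u_i·Δl_i)·tanφ'] / Σ W_i sinα_i, with Δl_i = b_i / cosα_i.
Slice 1: Δl = 3.0/cos(-8.6°) = 3.034 m; N'_1 = 71·cos(-8.6°) − 13·3.034 = 30.8; c'Δl = 53.40; W sinα = -10.6
Slice 2: Δl = 2.2/cos12.2° = 2.251 m; N'_2 = 113·cos12.2° − 3·2.251 = 103.7; c'Δl = 39.61; W sinα = 23.9
Slice 3: Δl = 2.2/cos31.1° = 2.569 m; N'_3 = 93·cos31.1° − 4·2.569 = 69.4; c'Δl = 45.22; W sinα = 48.0
Slice 4: Δl = 1.3/cos49.4° = 1.998 m; N'_4 = 21·cos49.4° − 4·1.998 = 5.7; c'Δl = 35.16; W sinα = 15.9
Σc'Δl = 173.4 kN/m; ΣN' = 209.5 kN/m; ΣW sinα = 77.2 kN/m
Resisting = 173.4 + 209.5·tan30.1° = 173.4 + 121.4 = 294.8 kN/m
FS = 294.8 / 77.2 = 3.817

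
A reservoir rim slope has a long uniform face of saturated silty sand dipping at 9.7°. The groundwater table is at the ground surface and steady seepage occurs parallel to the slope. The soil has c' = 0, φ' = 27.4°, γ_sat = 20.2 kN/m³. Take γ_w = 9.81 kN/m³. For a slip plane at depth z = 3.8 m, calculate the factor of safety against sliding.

With seepage parallel to the slope and the water table at the surface, the effective normal stress on the slip plane uses the buoyant unit weight γ' = γ_sat − γ_w while the driving shear stress uses γ_sat:
FS = [c' + γ' z cos²β tanφ'] / [γ_sat z sinβ cosβ]
(For c' = 0 this reduces to FS = (γ'/γ_sat)·tanφ'/tanβ.)
γ' = 20.2 − 9.81 = 10.39 kN/m³
Numerator = 0.0 + 10.39·3.8·cos²9.7°·tan27.4° = 0.0 + 10.39·3.8·0.9716·0.5184 = 19.885 kPa
Denominator = 20.2·3.8·sin9.7°·cos9.7° = 20.2·3.8·0.1685·0.9857 = 12.748 kPa
FS = 19.885 / 12.748 = 1.560

FS = 1.56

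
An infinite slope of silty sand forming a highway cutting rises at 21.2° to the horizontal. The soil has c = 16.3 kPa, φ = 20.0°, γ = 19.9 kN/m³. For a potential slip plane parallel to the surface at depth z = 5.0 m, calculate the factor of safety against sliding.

FS = 1.42

For an infinite slope with a slip plane parallel to the surface (no pore pressure): FS = [c + γz cos²β tanφ] / [γz sinβ cosβ].
γz = 19.9·5.0 = 99.50 kN/m²
Numerator = 16.3 + 99.50·cos²21.2°·tan20.0° = 16.3 + 99.50·0.8692·0.3640 = 47.779 kPa
Denominator = 99.50·sin21.2°·cos21.2° = 99.50·0.3616·0.9323 = 33.547 kPa
FS = 47.779 / 33.547 = 1.424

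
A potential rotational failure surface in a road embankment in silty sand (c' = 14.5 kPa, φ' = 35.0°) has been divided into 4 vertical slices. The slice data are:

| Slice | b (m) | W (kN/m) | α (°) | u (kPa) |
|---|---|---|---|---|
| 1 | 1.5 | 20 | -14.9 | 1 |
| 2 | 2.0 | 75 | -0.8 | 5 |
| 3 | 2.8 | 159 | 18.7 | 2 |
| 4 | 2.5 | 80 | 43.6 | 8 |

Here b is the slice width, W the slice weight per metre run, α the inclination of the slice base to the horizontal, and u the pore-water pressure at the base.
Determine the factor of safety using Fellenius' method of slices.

FS = 3.25

Ordinary method of slices: FS = Σ[c'·Δl_i + (W_i cosα_i − u_i·Δl_i)·tanφ'] / Σ W_i sinα_i, with Δl_i = b_i / cosα_i.
Slice 1: Δl = 1.5/cos(-14.9°) = 1.552 m; N'_1 = 20·cos(-14.9°) − 1·1.552 = 17.8; c'Δl = 22.51; W sinα = -5.1
Slice 2: Δl = 2.0/cos(-0.8°) = 2.000 m; N'_2 = 75·cos(-0.8°) − 5·2.000 = 65.0; c'Δl = 29.00; W sinα = -1.0
Slice 3: Δl = 2.8/cos18.7° = 2.956 m; N'_3 = 159·cos18.7° − 2·2.956 = 144.7; c'Δl = 42.86; W sinα = 51.0
Slice 4: Δl = 2.5/cos43.6° = 3.452 m; N'_4 = 80·cos43.6° − 8·3.452 = 30.3; c'Δl = 50.06; W sinα = 55.2
Σc'Δl = 144.4 kN/m; ΣN' = 257.8 kN/m; ΣW sinα = 100.0 kN/m
Resisting = 144.4 + 257.8·tan35.0° = 144.4 + 180.5 = 324.9 kN/m
FS = 324.9 / 100.0 = 3.251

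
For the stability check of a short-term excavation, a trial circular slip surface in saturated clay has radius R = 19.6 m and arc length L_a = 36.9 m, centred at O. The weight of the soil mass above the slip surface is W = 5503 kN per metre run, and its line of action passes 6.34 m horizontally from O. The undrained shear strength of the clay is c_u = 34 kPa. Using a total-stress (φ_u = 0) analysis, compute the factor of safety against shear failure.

Taking moments about the centre O, the resisting moment is provided by the undrained shear strength acting along the arc:
M_R = c_u·L_a·R = 34·36.90·19.6 = 24590.2 kN·m/m
M_D = W·d = 5503·6.34 = 34889.0 kN·m/m
FS = M_R / M_D = 24590.2 / 34889.0 = 0.705

FS = 0.70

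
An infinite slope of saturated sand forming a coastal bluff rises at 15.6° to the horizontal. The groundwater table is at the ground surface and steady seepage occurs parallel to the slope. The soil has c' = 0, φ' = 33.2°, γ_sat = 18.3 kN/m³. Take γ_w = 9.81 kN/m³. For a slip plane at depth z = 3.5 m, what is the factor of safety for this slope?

With seepage parallel to the slope and the water table at the surface, the effective normal stress on the slip plane uses the buoyant unit weight γ' = γ_sat − γ_w while the driving shear stress uses γ_sat:
FS = [c' + γ' z cos²β tanφ'] / [γ_sat z sinβ cosβ]
(For c' = 0 this reduces to FS = (γ'/γ_sat)·tanφ'/tanβ.)
γ' = 18.3 − 9.81 = 8.49 kN/m³
Numerator = 0.0 + 8.49·3.5·cos²15.6°·tan33.2° = 0.0 + 8.49·3.5·0.9277·0.6544 = 18.039 kPa
Denominator = 18.3·3.5·sin15.6°·cos15.6° = 18.3·3.5·0.2689·0.9632 = 16.590 kPa
FS = 18.039 / 16.590 = 1.087

FS = 1.09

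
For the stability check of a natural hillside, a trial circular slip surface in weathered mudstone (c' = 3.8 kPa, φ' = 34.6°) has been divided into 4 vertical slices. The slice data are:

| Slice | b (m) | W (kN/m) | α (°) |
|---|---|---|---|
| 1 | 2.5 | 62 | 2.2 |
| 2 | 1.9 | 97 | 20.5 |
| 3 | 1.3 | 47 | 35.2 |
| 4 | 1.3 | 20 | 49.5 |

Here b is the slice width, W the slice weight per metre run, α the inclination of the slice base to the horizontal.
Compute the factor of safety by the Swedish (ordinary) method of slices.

Ordinary method of slices: FS = Σ[c'·Δl_i + (W_i cosα_i)·tanφ'] / Σ W_i sinα_i, with Δl_i = b_i / cosα_i.
Slice 1: Δl = 2.5/cos2.2° = 2.502 m; N'_1 = 62·cos2.2° = 62.0; c'Δl = 9.51; W sinα = 2.4
Slice 2: Δl = 1.9/cos20.5° = 2.028 m; N'_2 = 97·cos20.5° = 90.9; c'Δl = 7.71; W sinα = 34.0
Slice 3: Δl = 1.3/cos35.2° = 1.591 m; N'_3 = 47·cos35.2° = 38.4; c'Δl = 6.05; W sinα = 27.1
Slice 4: Δl = 1.3/cos49.5° = 2.002 m; N'_4 = 20·cos49.5° = 13.0; c'Δl = 7.61; W sinα = 15.2
Σc'Δl = 30.9 kN/m; ΣN' = 204.2 kN/m; ΣW sinα = 78.7 kN/m
Resisting = 30.9 + 204.2·tan34.6° = 30.9 + 140.9 = 171.7 kN/m
FS = 171.7 / 78.7 = 2.184

FS = 2.18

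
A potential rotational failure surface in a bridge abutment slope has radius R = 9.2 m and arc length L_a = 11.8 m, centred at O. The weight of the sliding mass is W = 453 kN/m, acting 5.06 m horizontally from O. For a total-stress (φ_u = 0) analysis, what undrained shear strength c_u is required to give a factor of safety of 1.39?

c_u = 29.3 kPa

FS = c_u·L_a·R / (W·d), so c_u = FS·W·d / (L_a·R).
c_u = 1.39·453·5.06 / (11.80·9.2) = 3186.1 / 108.56 = 29.35 kPa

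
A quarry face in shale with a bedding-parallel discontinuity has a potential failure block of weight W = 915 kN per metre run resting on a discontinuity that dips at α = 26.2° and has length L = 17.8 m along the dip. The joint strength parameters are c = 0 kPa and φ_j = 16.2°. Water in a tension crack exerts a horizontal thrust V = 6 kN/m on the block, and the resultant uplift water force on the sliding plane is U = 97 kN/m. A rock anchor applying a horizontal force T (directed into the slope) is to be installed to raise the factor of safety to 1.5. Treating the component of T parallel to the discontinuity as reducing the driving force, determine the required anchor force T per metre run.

T = 274 kN/m

Resolving forces along and normal to the sliding plane, with the horizontal anchor force T adding T·sinα to the effective normal force and T·cosα acting up the plane against the driving force:
FS = [cL + (W cosα − U − V sinα + T sinα) tanφ_j] / [W sinα + V cosα − T cosα]
Without the anchor: N' = 721.3 kN/m, driving T_d = 409.4 kN/m, resisting R = 0·17.8 + 721.3·tan16.2° = 209.6 kN/m, FS = 0.51.
Setting FS = 1.5 and solving for T:
1.5·(409.4 − T cos26.2°) = 209.6 + T sin26.2°·tan16.2°
T·(sin26.2°·tan16.2° + 1.5·cos26.2°) = 1.5·409.4 − 209.6
T·(0.4415·0.2905 + 1.5·0.8973) = 614.0 − 209.6 = 404.5
T·1.4742 = 404.5
T = 274.4 kN/m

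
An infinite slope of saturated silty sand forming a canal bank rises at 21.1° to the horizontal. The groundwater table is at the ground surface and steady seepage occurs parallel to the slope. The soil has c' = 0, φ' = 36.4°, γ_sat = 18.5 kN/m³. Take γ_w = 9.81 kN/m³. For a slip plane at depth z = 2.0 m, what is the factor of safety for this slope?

With seepage parallel to the slope and the water table at the surface, the effective normal stress on the slip plane uses the buoyant unit weight γ' = γ_sat − γ_w while the driving shear stress uses γ_sat:
FS = [c' + γ' z cos²β tanφ'] / [γ_sat z sinβ cosβ]
(For c' = 0 this reduces to FS = (γ'/γ_sat)·tanφ'/tanβ.)
γ' = 18.5 − 9.81 = 8.69 kN/m³
Numerator = 0.0 + 8.69·2.0·cos²21.1°·tan36.4° = 0.0 + 8.69·2.0·0.8704·0.7373 = 11.153 kPa
Denominator = 18.5·2.0·sin21.1°·cos21.1° = 18.5·2.0·0.3600·0.9330 = 12.427 kPa
FS = 11.153 / 12.427 = 0.897

FS = 0.90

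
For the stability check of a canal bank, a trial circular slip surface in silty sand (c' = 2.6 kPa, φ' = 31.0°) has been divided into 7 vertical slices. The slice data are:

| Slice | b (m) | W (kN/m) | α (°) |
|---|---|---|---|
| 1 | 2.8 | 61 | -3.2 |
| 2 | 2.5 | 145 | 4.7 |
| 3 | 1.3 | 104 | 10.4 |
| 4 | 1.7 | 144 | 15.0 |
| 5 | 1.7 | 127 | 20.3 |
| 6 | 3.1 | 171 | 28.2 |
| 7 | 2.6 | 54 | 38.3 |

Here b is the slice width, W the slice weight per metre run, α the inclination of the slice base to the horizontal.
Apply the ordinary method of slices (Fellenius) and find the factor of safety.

Ordinary method of slices: FS = Σ[c'·Δl_i + (W_i cosα_i)·tanφ'] / Σ W_i sinα_i, with Δl_i = b_i / cosα_i.
Slice 1: Δl = 2.8/cos(-3.2°) = 2.804 m; N'_1 = 61·cos(-3.2°) = 60.9; c'Δl = 7.29; W sinα = -3.4
Slice 2: Δl = 2.5/cos4.7° = 2.508 m; N'_2 = 145·cos4.7° = 144.5; c'Δl = 6.52; W sinα = 11.9
Slice 3: Δl = 1.3/cos10.4° = 1.322 m; N'_3 = 104·cos10.4° = 102.3; c'Δl = 3.44; W sinα = 18.8
Slice 4: Δl = 1.7/cos15.0° = 1.760 m; N'_4 = 144·cos15.0° = 139.1; c'Δl = 4.58; W sinα = 37.3
Slice 5: Δl = 1.7/cos20.3° = 1.813 m; N'_5 = 127·cos20.3° = 119.1; c'Δl = 4.71; W sinα = 44.1
Slice 6: Δl = 3.1/cos28.2° = 3.518 m; N'_6 = 171·cos28.2° = 150.7; c'Δl = 9.15; W sinα = 80.8
Slice 7: Δl = 2.6/cos38.3° = 3.313 m; N'_7 = 54·cos38.3° = 42.4; c'Δl = 8.61; W sinα = 33.5
Σc'Δl = 44.3 kN/m; ΣN' = 759.0 kN/m; ΣW sinα = 222.9 kN/m
Resisting = 44.3 + 759.0·tan31.0° = 44.3 + 456.1 = 500.3 kN/m
FS = 500.3 / 222.9 = 2.245

FS = 2.25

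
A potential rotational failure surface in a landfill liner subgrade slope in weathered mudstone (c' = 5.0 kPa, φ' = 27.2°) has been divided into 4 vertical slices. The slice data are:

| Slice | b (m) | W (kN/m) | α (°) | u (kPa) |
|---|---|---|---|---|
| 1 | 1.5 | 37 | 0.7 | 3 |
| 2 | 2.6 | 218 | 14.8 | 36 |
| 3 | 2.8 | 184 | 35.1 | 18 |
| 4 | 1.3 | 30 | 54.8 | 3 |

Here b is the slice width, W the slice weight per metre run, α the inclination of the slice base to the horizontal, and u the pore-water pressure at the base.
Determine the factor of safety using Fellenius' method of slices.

FS = 0.94

Ordinary method of slices: FS = Σ[c'·Δl_i + (W_i cosα_i − u_i·Δl_i)·tanφ'] / Σ W_i sinα_i, with Δl_i = b_i / cosα_i.
Slice 1: Δl = 1.5/cos0.7° = 1.500 m; N'_1 = 37·cos0.7° − 3·1.500 = 32.5; c'Δl = 7.50; W sinα = 0.5
Slice 2: Δl = 2.6/cos14.8° = 2.689 m; N'_2 = 218·cos14.8° − 36·2.689 = 114.0; c'Δl = 13.45; W sinα = 55.7
Slice 3: Δl = 2.8/cos35.1° = 3.422 m; N'_3 = 184·cos35.1° − 18·3.422 = 88.9; c'Δl = 17.11; W sinα = 105.8
Slice 4: Δl = 1.3/cos54.8° = 2.255 m; N'_4 = 30·cos54.8° − 3·2.255 = 10.5; c'Δl = 11.28; W sinα = 24.5
Σc'Δl = 49.3 kN/m; ΣN' = 245.9 kN/m; ΣW sinα = 186.5 kN/m
Resisting = 49.3 + 245.9·tan27.2° = 49.3 + 126.4 = 175.7 kN/m
FS = 175.7 / 186.5 = 0.942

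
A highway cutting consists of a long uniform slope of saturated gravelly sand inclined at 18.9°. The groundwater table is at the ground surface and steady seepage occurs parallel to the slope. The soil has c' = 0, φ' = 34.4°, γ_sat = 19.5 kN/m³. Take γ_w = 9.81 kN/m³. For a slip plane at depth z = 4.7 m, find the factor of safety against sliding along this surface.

With seepage parallel to the slope and the water table at the surface, the effective normal stress on the slip plane uses the buoyant unit weight γ' = γ_sat − γ_w while the driving shear stress uses γ_sat:
FS = [c' + γ' z cos²β tanφ'] / [γ_sat z sinβ cosβ]
(For c' = 0 this reduces to FS = (γ'/γ_sat)·tanφ'/tanβ.)
γ' = 19.5 − 9.81 = 9.69 kN/m³
Numerator = 0.0 + 9.69·4.7·cos²18.9°·tan34.4° = 0.0 + 9.69·4.7·0.8951·0.6847 = 27.912 kPa
Denominator = 19.5·4.7·sin18.9°·cos18.9° = 19.5·4.7·0.3239·0.9461 = 28.086 kPa
FS = 27.912 / 28.086 = 0.994

FS = 0.99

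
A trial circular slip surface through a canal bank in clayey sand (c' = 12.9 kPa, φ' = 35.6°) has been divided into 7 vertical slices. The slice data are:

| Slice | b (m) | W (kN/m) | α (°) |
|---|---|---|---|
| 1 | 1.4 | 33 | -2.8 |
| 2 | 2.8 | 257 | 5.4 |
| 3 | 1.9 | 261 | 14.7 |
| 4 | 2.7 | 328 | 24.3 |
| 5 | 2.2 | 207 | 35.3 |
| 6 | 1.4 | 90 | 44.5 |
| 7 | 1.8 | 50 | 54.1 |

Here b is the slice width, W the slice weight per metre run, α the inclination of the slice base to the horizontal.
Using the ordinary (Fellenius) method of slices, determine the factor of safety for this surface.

Ordinary method of slices: FS = Σ[c'·Δl_i + (W_i cosα_i)·tanφ'] / Σ W_i sinα_i, with Δl_i = b_i / cosα_i.
Slice 1: Δl = 1.4/cos(-2.8°) = 1.402 m; N'_1 = 33·cos(-2.8°) = 33.0; c'Δl = 18.08; W sinα = -1.6
Slice 2: Δl = 2.8/cos5.4° = 2.812 m; N'_2 = 257·cos5.4° = 255.9; c'Δl = 36.28; W sinα = 24.2
Slice 3: Δl = 1.9/cos14.7° = 1.964 m; N'_3 = 261·cos14.7° = 252.5; c'Δl = 25.34; W sinα = 66.2
Slice 4: Δl = 2.7/cos24.3° = 2.962 m; N'_4 = 328·cos24.3° = 298.9; c'Δl = 38.22; W sinα = 135.0
Slice 5: Δl = 2.2/cos35.3° = 2.696 m; N'_5 = 207·cos35.3° = 168.9; c'Δl = 34.77; W sinα = 119.6
Slice 6: Δl = 1.4/cos44.5° = 1.963 m; N'_6 = 90·cos44.5° = 64.2; c'Δl = 25.32; W sinα = 63.1
Slice 7: Δl = 1.8/cos54.1° = 3.070 m; N'_7 = 50·cos54.1° = 29.3; c'Δl = 39.60; W sinα = 40.5
Σc'Δl = 217.6 kN/m; ΣN' = 1102.7 kN/m; ΣW sinα = 447.0 kN/m
Resisting = 217.6 + 1102.7·tan35.6° = 217.6 + 789.4 = 1007.0 kN/m
FS = 1007.0 / 447.0 = 2.253

FS = 2.25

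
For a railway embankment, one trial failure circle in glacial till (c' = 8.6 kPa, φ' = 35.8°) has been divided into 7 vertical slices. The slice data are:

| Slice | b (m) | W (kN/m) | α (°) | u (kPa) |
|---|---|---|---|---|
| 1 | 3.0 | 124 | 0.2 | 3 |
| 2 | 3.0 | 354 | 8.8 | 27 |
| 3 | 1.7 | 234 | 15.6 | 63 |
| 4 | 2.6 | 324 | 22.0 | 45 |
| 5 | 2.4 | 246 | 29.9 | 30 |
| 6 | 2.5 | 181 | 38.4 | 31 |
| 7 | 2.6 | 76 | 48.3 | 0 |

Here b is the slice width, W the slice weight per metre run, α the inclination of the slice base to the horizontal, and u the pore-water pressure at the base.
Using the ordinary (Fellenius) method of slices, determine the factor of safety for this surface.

Ordinary method of slices: FS = Σ[c'·Δl_i + (W_i cosα_i − u_i·Δl_i)·tanφ'] / Σ W_i sinα_i, with Δl_i = b_i / cosα_i.
Slice 1: Δl = 3.0/cos0.2° = 3.000 m; N'_1 = 124·cos0.2° − 3·3.000 = 115.0; c'Δl = 25.80; W sinα = 0.4
Slice 2: Δl = 3.0/cos8.8° = 3.036 m; N'_2 = 354·cos8.8° − 27·3.036 = 267.9; c'Δl = 26.11; W sinα = 54.2
Slice 3: Δl = 1.7/cos15.6° = 1.765 m; N'_3 = 234·cos15.6° − 63·1.765 = 114.2; c'Δl = 15.18; W sinα = 62.9
Slice 4: Δl = 2.6/cos22.0° = 2.804 m; N'_4 = 324·cos22.0° − 45·2.804 = 174.2; c'Δl = 24.12; W sinα = 121.4
Slice 5: Δl = 2.4/cos29.9° = 2.768 m; N'_5 = 246·cos29.9° − 30·2.768 = 130.2; c'Δl = 23.81; W sinα = 122.6
Slice 6: Δl = 2.5/cos38.4° = 3.190 m; N'_6 = 181·cos38.4° − 31·3.190 = 43.0; c'Δl = 27.43; W sinα = 112.4
Slice 7: Δl = 2.6/cos48.3° = 3.908 m; N'_7 = 76·cos48.3° − 0·3.908 = 50.6; c'Δl = 33.61; W sinα = 56.7
Σc'Δl = 176.1 kN/m; ΣN' = 895.0 kN/m; ΣW sinα = 530.7 kN/m
Resisting = 176.1 + 895.0·tan35.8° = 176.1 + 645.5 = 821.5 kN/m
FS = 821.5 / 530.7 = 1.548

FS = 1.55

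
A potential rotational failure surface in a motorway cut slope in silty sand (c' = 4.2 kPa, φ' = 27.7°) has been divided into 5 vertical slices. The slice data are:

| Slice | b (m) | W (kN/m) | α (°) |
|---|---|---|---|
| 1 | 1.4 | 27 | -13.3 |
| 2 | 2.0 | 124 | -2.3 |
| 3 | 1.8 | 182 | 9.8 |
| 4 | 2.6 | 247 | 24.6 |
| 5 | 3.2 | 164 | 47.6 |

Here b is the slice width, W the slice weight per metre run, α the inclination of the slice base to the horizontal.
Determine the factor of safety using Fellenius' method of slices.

FS = 1.65

Ordinary method of slices: FS = Σ[c'·Δl_i + (W_i cosα_i)·tanφ'] / Σ W_i sinα_i, with Δl_i = b_i / cosα_i.
Slice 1: Δl = 1.4/cos(-13.3°) = 1.439 m; N'_1 = 27·cos(-13.3°) = 26.3; c'Δl = 6.04; W sinα = -6.2
Slice 2: Δl = 2.0/cos(-2.3°) = 2.002 m; N'_2 = 124·cos(-2.3°) = 123.9; c'Δl = 8.41; W sinα = -5.0
Slice 3: Δl = 1.8/cos9.8° = 1.827 m; N'_3 = 182·cos9.8° = 179.3; c'Δl = 7.67; W sinα = 31.0
Slice 4: Δl = 2.6/cos24.6° = 2.860 m; N'_4 = 247·cos24.6° = 224.6; c'Δl = 12.01; W sinα = 102.8
Slice 5: Δl = 3.2/cos47.6° = 4.746 m; N'_5 = 164·cos47.6° = 110.6; c'Δl = 19.93; W sinα = 121.1
Σc'Δl = 54.1 kN/m; ΣN' = 664.7 kN/m; ΣW sinα = 243.7 kN/m
Resisting = 54.1 + 664.7·tan27.7° = 54.1 + 349.0 = 403.0 kN/m
FS = 403.0 / 243.7 = 1.654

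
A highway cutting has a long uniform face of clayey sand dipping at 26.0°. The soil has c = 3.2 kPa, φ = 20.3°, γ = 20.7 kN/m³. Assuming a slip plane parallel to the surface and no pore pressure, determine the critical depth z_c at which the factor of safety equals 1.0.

Setting FS = 1.00 in FS = [c + γz cos²β tanφ] / [γz sinβ cosβ] and solving for z:
z = c / [γ cosβ (FS·sinβ − cosβ·tanφ)]
  = 3.2 / [20.7·cos26.0°·(1.00·sin26.0° − cos26.0°·tan20.3°)]
  = 3.2 / [20.7·0.8988·(1.00·0.4384 − 0.8988·0.3699)]
  = 3.2 / 1.9702 = 1.624 m

z_c = 1.62 m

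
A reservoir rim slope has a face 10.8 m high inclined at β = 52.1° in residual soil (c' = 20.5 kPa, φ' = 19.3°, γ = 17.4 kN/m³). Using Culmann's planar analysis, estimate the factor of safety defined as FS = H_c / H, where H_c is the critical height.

H_c = (4c'/γ) · sinβ cosφ' / [1 − cos(β − φ')]
    = (4·20.5/17.4) · sin52.1°·cos19.3° / [1 − cos32.8°]
    = 4.713 · 0.7447 / 0.1594 = 22.01 m
FS = H_c / H = 22.01 / 10.8 = 2.038

FS = 2.04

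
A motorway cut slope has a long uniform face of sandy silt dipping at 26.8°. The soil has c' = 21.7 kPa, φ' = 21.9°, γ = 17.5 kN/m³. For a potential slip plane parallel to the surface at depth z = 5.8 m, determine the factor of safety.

For an infinite slope with a slip plane parallel to the surface (no pore pressure): FS = [c' + γz cos²β tanφ'] / [γz sinβ cosβ].
γz = 17.5·5.8 = 101.50 kN/m²
Numerator = 21.7 + 101.50·cos²26.8°·tan21.9° = 21.7 + 101.50·0.7967·0.4020 = 54.208 kPa
Denominator = 101.50·sin26.8°·cos26.8° = 101.50·0.4509·0.8926 = 40.848 kPa
FS = 54.208 / 40.848 = 1.327

FS = 1.33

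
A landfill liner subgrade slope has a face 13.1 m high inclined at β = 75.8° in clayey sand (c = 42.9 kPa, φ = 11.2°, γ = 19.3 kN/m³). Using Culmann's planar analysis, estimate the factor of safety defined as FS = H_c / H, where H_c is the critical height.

H_c = (4c/γ) · sinβ cosφ / [1 − cos(β − φ)]
    = (4·42.9/19.3) · sin75.8°·cos11.2° / [1 − cos64.6°]
    = 8.891 · 0.9510 / 0.5711 = 14.81 m
FS = H_c / H = 14.81 / 13.1 = 1.130

FS = 1.13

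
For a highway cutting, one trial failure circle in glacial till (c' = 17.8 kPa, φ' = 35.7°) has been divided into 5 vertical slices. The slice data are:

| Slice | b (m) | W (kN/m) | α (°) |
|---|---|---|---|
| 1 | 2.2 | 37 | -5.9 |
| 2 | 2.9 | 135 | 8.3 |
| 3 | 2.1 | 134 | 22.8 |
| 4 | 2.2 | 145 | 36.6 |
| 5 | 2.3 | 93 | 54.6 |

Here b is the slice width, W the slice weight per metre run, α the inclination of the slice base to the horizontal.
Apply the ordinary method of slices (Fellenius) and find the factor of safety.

FS = 2.55

Ordinary method of slices: FS = Σ[c'·Δl_i + (W_i cosα_i)·tanφ'] / Σ W_i sinα_i, with Δl_i = b_i / cosα_i.
Slice 1: Δl = 2.2/cos(-5.9°) = 2.212 m; N'_1 = 37·cos(-5.9°) = 36.8; c'Δl = 39.37; W sinα = -3.8
Slice 2: Δl = 2.9/cos8.3° = 2.931 m; N'_2 = 135·cos8.3° = 133.6; c'Δl = 52.17; W sinα = 19.5
Slice 3: Δl = 2.1/cos22.8° = 2.278 m; N'_3 = 134·cos22.8° = 123.5; c'Δl = 40.55; W sinα = 51.9
Slice 4: Δl = 2.2/cos36.6° = 2.740 m; N'_4 = 145·cos36.6° = 116.4; c'Δl = 48.78; W sinα = 86.5
Slice 5: Δl = 2.3/cos54.6° = 3.970 m; N'_5 = 93·cos54.6° = 53.9; c'Δl = 70.67; W sinα = 75.8
Σc'Δl = 251.5 kN/m; ΣN' = 464.2 kN/m; ΣW sinα = 229.9 kN/m
Resisting = 251.5 + 464.2·tan35.7° = 251.5 + 333.6 = 585.1 kN/m
FS = 585.1 / 229.9 = 2.545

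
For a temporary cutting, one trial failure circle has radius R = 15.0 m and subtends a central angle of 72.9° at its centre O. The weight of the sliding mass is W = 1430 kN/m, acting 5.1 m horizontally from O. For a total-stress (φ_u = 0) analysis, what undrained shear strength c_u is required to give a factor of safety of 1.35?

FS = c_u·L_a·R / (W·d), so c_u = FS·W·d / (L_a·R).
Arc length L_a = R·θ = 15.0·(72.9°·π/180) = 15.0·1.2723 = 19.09 m
c_u = 1.35·1430·5.1 / (19.09·15.0) = 9845.6 / 286.28 = 34.39 kPa

c_u = 34.4 kPa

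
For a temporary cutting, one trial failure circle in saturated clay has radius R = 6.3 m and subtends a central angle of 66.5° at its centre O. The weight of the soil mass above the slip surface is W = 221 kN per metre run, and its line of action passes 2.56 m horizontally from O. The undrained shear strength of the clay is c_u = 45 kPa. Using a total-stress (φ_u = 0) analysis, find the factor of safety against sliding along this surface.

Taking moments about the centre O, the resisting moment is provided by the undrained shear strength acting along the arc:
Arc length L_a = R·θ = 6.3·(66.5°·π/180) = 6.3·1.1606 = 7.31 m
M_R = c_u·L_a·R = 45·7.31·6.3 = 2073.0 kN·m/m
M_D = W·d = 221·2.56 = 565.8 kN·m/m
FS = M_R / M_D = 2073.0 / 565.8 = 3.664

FS = 3.66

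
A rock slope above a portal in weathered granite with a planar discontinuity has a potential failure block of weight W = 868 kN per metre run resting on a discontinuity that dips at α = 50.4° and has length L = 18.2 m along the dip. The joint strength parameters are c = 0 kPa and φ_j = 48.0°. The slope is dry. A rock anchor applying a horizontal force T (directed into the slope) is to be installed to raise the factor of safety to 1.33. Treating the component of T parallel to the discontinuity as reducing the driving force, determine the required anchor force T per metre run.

Resolving forces along and normal to the sliding plane, with the horizontal anchor force T adding T·sinα to the effective normal force and T·cosα acting up the plane against the driving force:
FS = [cL + (W cosα + T sinα) tanφ_j] / [W sinα − T cosα]
Without the anchor: N' = 553.3 kN/m, driving T_d = 668.8 kN/m, resisting R = 0·18.2 + 553.3·tan48.0° = 614.5 kN/m, FS = 0.92.
Setting FS = 1.33 and solving for T:
1.33·(668.8 − T cos50.4°) = 614.5 + T sin50.4°·tan48.0°
T·(sin50.4°·tan48.0° + 1.33·cos50.4°) = 1.33·668.8 − 614.5
T·(0.7705·1.1106 + 1.33·0.6374) = 889.5 − 614.5 = 275.0
T·1.7035 = 275.0
T = 161.4 kN/m

T = 161 kN/m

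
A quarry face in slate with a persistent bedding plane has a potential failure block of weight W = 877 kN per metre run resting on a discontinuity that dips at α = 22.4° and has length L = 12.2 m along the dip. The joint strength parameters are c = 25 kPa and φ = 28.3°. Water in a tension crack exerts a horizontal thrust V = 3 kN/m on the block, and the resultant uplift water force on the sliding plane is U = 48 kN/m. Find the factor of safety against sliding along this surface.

Resolving the block weight along and normal to the plane and applying the Mohr–Coulomb strength on the joint:
N' = W cosα − U − V sinα = 877·cos22.4° − 48 − 3·sin22.4° = 761.7 kN/m
Driving force T = W sinα + V cosα = 877·sin22.4° + 3·cos22.4° = 337.0 kN/m
Resisting force R = c·L + N'·tanφ = 25·12.2 + 761.7·tan28.3° = 305.0 + 410.1 = 715.1 kN/m
FS = R / T = 715.1 / 337.0 = 2.122

FS = 2.12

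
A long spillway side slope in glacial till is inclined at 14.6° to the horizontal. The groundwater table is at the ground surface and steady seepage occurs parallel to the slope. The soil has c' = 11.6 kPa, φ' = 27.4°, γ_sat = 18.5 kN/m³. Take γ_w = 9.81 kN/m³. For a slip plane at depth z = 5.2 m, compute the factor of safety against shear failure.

With seepage parallel to the slope and the water table at the surface, the effective normal stress on the slip plane uses the buoyant unit weight γ' = γ_sat − γ_w while the driving shear stress uses γ_sat:
FS = [c' + γ' z cos²β tanφ'] / [γ_sat z sinβ cosβ]
γ' = 18.5 − 9.81 = 8.69 kN/m³
Numerator = 11.6 + 8.69·5.2·cos²14.6°·tan27.4° = 11.6 + 8.69·5.2·0.9365·0.5184 = 33.535 kPa
Denominator = 18.5·5.2·sin14.6°·cos14.6° = 18.5·5.2·0.2521·0.9677 = 23.466 kPa
FS = 33.535 / 23.466 = 1.429

FS = 1.43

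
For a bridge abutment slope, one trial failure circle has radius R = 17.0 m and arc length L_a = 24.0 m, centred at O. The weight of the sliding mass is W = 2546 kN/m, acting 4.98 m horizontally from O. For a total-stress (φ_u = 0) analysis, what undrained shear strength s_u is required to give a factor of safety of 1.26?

FS = s_u·L_a·R / (W·d), so s_u = FS·W·d / (L_a·R).
s_u = 1.26·2546·4.98 / (24.00·17.0) = 15975.6 / 408.00 = 39.16 kPa

s_u = 39.2 kPa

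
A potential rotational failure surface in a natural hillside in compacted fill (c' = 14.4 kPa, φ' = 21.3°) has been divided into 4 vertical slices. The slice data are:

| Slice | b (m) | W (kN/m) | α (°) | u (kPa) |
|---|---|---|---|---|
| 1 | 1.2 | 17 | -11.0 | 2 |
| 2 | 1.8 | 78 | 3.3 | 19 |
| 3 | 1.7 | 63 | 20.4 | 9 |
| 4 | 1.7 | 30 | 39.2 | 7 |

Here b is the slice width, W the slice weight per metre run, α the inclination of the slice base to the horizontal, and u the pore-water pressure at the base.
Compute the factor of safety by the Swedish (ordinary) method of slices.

FS = 3.40

Ordinary method of slices: FS = Σ[c'·Δl_i + (W_i cosα_i − u_i·Δl_i)·tanφ'] / Σ W_i sinα_i, with Δl_i = b_i / cosα_i.
Slice 1: Δl = 1.2/cos(-11.0°) = 1.222 m; N'_1 = 17·cos(-11.0°) − 2·1.222 = 14.2; c'Δl = 17.60; W sinα = -3.2
Slice 2: Δl = 1.8/cos3.3° = 1.803 m; N'_2 = 78·cos3.3° − 19·1.803 = 43.6; c'Δl = 25.96; W sinα = 4.5
Slice 3: Δl = 1.7/cos20.4° = 1.814 m; N'_3 = 63·cos20.4° − 9·1.814 = 42.7; c'Δl = 26.12; W sinα = 22.0
Slice 4: Δl = 1.7/cos39.2° = 2.194 m; N'_4 = 30·cos39.2° − 7·2.194 = 7.9; c'Δl = 31.59; W sinα = 19.0
Σc'Δl = 101.3 kN/m; ΣN' = 108.5 kN/m; ΣW sinα = 42.2 kN/m
Resisting = 101.3 + 108.5·tan21.3° = 101.3 + 42.3 = 143.6 kN/m
FS = 143.6 / 42.2 = 3.405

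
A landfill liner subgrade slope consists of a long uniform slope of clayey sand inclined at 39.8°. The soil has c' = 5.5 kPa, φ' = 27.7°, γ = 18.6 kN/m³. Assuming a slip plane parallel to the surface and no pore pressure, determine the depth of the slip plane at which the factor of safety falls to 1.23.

z = 1.00 m

Setting FS = 1.23 in FS = [c' + γz cos²β tanφ'] / [γz sinβ cosβ] and solving for z:
z = c' / [γ cosβ (FS·sinβ − cosβ·tanφ')]
  = 5.5 / [18.6·cos39.8°·(1.23·sin39.8° − cos39.8°·tan27.7°)]
  = 5.5 / [18.6·0.7683·(1.23·0.6401 − 0.7683·0.5250)]
  = 5.5 / 5.4871 = 1.002 m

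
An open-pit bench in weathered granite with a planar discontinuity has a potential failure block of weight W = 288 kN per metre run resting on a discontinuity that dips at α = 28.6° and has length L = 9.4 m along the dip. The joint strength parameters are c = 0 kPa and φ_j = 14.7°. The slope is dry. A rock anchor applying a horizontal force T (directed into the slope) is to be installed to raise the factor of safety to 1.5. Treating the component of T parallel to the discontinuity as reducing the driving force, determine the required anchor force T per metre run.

Resolving forces along and normal to the sliding plane, with the horizontal anchor force T adding T·sinα to the effective normal force and T·cosα acting up the plane against the driving force:
FS = [cL + (W cosα + T sinα) tanφ_j] / [W sinα − T cosα]
Without the anchor: N' = 252.9 kN/m, driving T_d = 137.9 kN/m, resisting R = 0·9.4 + 252.9·tan14.7° = 66.3 kN/m, FS = 0.48.
Setting FS = 1.5 and solving for T:
1.5·(137.9 − T cos28.6°) = 66.3 + T sin28.6°·tan14.7°
T·(sin28.6°·tan14.7° + 1.5·cos28.6°) = 1.5·137.9 − 66.3
T·(0.4787·0.2623 + 1.5·0.8780) = 206.8 − 66.3 = 140.5
T·1.4426 = 140.5
T = 97.4 kN/m

T = 97 kN/m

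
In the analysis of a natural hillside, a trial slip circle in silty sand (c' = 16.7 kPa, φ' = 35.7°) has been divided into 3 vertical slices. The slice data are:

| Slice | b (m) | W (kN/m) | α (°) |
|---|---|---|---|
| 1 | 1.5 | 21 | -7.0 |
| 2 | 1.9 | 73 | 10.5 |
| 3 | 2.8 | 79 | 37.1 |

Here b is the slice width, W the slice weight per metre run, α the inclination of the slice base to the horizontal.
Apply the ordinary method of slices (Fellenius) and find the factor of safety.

Ordinary method of slices: FS = Σ[c'·Δl_i + (W_i cosα_i)·tanφ'] / Σ W_i sinα_i, with Δl_i = b_i / cosα_i.
Slice 1: Δl = 1.5/cos(-7.0°) = 1.511 m; N'_1 = 21·cos(-7.0°) = 20.8; c'Δl = 25.24; W sinα = -2.6
Slice 2: Δl = 1.9/cos10.5° = 1.932 m; N'_2 = 73·cos10.5° = 71.8; c'Δl = 32.27; W sinα = 13.3
Slice 3: Δl = 2.8/cos37.1° = 3.511 m; N'_3 = 79·cos37.1° = 63.0; c'Δl = 58.63; W sinα = 47.7
Σc'Δl = 116.1 kN/m; ΣN' = 155.6 kN/m; ΣW sinα = 58.4 kN/m
Resisting = 116.1 + 155.6·tan35.7° = 116.1 + 111.8 = 228.0 kN/m
FS = 228.0 / 58.4 = 3.904

FS = 3.90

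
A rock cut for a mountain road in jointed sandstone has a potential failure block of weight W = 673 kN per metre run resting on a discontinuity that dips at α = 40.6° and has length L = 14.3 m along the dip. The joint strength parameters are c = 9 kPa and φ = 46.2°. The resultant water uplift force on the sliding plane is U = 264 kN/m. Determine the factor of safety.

FS = 0.88

Resolving the block weight along and normal to the plane and applying the Mohr–Coulomb strength on the joint:
N' = W cosα − U = 673·cos40.6° − 264 = 247.0 kN/m
Driving force T = W sinα = 673·sin40.6° = 438.0 kN/m
Resisting force R = c·L + N'·tanφ = 9·14.3 + 247.0·tan46.2° = 128.7 + 257.6 = 386.3 kN/m
FS = R / T = 386.3 / 438.0 = 0.882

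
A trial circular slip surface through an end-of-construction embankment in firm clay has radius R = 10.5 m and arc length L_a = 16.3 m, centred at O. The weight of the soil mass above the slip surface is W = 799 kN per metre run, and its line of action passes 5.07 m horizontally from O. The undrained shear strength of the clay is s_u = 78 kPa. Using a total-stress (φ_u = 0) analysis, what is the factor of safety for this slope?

Taking moments about the centre O, the resisting moment is provided by the undrained shear strength acting along the arc:
M_R = s_u·L_a·R = 78·16.30·10.5 = 13349.7 kN·m/m
M_D = W·d = 799·5.07 = 4050.9 kN·m/m
FS = M_R / M_D = 13349.7 / 4050.9 = 3.295

FS = 3.30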